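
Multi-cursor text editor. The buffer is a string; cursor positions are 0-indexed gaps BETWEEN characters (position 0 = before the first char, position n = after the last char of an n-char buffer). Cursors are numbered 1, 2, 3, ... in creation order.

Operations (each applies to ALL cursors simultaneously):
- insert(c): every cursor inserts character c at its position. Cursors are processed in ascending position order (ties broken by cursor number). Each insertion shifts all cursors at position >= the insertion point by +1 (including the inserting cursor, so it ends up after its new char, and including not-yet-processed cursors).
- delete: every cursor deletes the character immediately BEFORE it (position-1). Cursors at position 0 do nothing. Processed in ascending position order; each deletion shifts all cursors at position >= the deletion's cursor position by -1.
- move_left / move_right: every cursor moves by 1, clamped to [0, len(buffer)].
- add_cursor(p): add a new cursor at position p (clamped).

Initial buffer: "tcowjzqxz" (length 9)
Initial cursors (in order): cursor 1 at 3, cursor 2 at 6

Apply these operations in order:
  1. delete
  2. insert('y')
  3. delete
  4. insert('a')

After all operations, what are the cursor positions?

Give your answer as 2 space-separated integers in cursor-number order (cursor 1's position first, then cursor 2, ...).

After op 1 (delete): buffer="tcwjqxz" (len 7), cursors c1@2 c2@4, authorship .......
After op 2 (insert('y')): buffer="tcywjyqxz" (len 9), cursors c1@3 c2@6, authorship ..1..2...
After op 3 (delete): buffer="tcwjqxz" (len 7), cursors c1@2 c2@4, authorship .......
After op 4 (insert('a')): buffer="tcawjaqxz" (len 9), cursors c1@3 c2@6, authorship ..1..2...

Answer: 3 6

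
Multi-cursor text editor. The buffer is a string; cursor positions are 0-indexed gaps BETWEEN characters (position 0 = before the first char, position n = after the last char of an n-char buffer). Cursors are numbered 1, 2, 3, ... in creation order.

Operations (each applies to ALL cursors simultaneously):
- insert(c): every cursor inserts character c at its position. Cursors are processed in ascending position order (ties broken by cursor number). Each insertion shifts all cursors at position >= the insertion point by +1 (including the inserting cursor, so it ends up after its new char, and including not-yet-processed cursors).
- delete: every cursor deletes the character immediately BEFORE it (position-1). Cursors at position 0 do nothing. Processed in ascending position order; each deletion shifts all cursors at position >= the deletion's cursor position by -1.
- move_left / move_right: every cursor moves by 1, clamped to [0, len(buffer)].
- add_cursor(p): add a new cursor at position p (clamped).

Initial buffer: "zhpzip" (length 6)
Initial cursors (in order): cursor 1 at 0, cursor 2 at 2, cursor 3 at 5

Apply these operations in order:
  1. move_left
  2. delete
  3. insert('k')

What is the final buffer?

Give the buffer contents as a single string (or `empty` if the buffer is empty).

After op 1 (move_left): buffer="zhpzip" (len 6), cursors c1@0 c2@1 c3@4, authorship ......
After op 2 (delete): buffer="hpip" (len 4), cursors c1@0 c2@0 c3@2, authorship ....
After op 3 (insert('k')): buffer="kkhpkip" (len 7), cursors c1@2 c2@2 c3@5, authorship 12..3..

Answer: kkhpkip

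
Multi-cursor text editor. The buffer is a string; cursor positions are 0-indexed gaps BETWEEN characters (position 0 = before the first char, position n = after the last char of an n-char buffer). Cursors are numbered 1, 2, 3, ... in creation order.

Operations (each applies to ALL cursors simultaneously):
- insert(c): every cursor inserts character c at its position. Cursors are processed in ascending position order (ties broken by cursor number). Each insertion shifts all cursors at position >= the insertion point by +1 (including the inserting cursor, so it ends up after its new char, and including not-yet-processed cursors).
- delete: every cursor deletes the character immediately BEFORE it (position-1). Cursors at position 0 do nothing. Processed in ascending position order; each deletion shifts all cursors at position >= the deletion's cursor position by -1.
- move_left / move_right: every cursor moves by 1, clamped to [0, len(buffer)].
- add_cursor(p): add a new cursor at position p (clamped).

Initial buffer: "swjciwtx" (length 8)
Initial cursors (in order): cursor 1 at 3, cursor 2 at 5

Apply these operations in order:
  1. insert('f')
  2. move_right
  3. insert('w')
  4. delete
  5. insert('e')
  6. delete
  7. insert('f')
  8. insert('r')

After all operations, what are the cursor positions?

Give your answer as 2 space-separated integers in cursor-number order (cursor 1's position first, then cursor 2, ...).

After op 1 (insert('f')): buffer="swjfcifwtx" (len 10), cursors c1@4 c2@7, authorship ...1..2...
After op 2 (move_right): buffer="swjfcifwtx" (len 10), cursors c1@5 c2@8, authorship ...1..2...
After op 3 (insert('w')): buffer="swjfcwifwwtx" (len 12), cursors c1@6 c2@10, authorship ...1.1.2.2..
After op 4 (delete): buffer="swjfcifwtx" (len 10), cursors c1@5 c2@8, authorship ...1..2...
After op 5 (insert('e')): buffer="swjfceifwetx" (len 12), cursors c1@6 c2@10, authorship ...1.1.2.2..
After op 6 (delete): buffer="swjfcifwtx" (len 10), cursors c1@5 c2@8, authorship ...1..2...
After op 7 (insert('f')): buffer="swjfcfifwftx" (len 12), cursors c1@6 c2@10, authorship ...1.1.2.2..
After op 8 (insert('r')): buffer="swjfcfrifwfrtx" (len 14), cursors c1@7 c2@12, authorship ...1.11.2.22..

Answer: 7 12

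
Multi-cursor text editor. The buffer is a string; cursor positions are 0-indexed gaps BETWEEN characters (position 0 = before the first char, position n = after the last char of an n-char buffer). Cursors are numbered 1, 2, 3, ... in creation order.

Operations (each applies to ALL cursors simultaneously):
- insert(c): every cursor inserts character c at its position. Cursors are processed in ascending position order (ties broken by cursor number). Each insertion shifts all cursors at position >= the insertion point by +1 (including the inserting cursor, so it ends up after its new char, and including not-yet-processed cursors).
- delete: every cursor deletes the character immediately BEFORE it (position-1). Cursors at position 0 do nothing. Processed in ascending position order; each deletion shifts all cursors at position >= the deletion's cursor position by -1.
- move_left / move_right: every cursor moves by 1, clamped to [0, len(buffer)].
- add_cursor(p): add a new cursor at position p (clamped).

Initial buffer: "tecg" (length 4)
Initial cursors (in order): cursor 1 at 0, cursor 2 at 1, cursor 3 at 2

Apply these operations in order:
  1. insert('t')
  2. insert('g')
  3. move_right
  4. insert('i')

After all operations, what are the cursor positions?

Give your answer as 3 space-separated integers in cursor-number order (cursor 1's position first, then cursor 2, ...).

After op 1 (insert('t')): buffer="tttetcg" (len 7), cursors c1@1 c2@3 c3@5, authorship 1.2.3..
After op 2 (insert('g')): buffer="tgttgetgcg" (len 10), cursors c1@2 c2@5 c3@8, authorship 11.22.33..
After op 3 (move_right): buffer="tgttgetgcg" (len 10), cursors c1@3 c2@6 c3@9, authorship 11.22.33..
After op 4 (insert('i')): buffer="tgtitgeitgcig" (len 13), cursors c1@4 c2@8 c3@12, authorship 11.122.233.3.

Answer: 4 8 12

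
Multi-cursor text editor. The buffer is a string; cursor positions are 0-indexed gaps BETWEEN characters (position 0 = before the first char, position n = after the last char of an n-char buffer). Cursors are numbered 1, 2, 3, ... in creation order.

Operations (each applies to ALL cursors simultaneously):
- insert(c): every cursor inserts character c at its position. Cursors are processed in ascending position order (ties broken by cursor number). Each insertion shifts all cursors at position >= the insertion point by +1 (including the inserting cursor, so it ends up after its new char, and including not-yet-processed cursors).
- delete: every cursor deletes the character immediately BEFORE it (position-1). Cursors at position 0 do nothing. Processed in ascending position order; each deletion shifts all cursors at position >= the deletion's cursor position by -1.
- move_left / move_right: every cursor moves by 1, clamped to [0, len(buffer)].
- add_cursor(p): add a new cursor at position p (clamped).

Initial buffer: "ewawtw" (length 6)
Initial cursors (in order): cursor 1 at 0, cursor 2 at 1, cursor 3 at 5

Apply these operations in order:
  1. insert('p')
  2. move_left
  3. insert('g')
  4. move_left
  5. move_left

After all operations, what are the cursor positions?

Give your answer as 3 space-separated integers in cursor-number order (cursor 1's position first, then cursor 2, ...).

After op 1 (insert('p')): buffer="pepwawtpw" (len 9), cursors c1@1 c2@3 c3@8, authorship 1.2....3.
After op 2 (move_left): buffer="pepwawtpw" (len 9), cursors c1@0 c2@2 c3@7, authorship 1.2....3.
After op 3 (insert('g')): buffer="gpegpwawtgpw" (len 12), cursors c1@1 c2@4 c3@10, authorship 11.22....33.
After op 4 (move_left): buffer="gpegpwawtgpw" (len 12), cursors c1@0 c2@3 c3@9, authorship 11.22....33.
After op 5 (move_left): buffer="gpegpwawtgpw" (len 12), cursors c1@0 c2@2 c3@8, authorship 11.22....33.

Answer: 0 2 8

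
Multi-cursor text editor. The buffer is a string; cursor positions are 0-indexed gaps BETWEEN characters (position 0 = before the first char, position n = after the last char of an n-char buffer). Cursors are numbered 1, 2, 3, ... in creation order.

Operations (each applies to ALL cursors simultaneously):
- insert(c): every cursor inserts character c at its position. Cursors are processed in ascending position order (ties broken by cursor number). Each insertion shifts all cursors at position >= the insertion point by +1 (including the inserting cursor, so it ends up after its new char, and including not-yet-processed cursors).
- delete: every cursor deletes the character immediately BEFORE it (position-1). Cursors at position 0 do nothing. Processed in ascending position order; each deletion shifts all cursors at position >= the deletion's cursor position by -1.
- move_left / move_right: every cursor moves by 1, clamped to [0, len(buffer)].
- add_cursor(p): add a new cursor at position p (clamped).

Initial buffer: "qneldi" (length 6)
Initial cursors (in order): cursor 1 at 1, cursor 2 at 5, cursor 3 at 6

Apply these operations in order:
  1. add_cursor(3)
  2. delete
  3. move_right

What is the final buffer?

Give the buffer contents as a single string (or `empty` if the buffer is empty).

After op 1 (add_cursor(3)): buffer="qneldi" (len 6), cursors c1@1 c4@3 c2@5 c3@6, authorship ......
After op 2 (delete): buffer="nl" (len 2), cursors c1@0 c4@1 c2@2 c3@2, authorship ..
After op 3 (move_right): buffer="nl" (len 2), cursors c1@1 c2@2 c3@2 c4@2, authorship ..

Answer: nl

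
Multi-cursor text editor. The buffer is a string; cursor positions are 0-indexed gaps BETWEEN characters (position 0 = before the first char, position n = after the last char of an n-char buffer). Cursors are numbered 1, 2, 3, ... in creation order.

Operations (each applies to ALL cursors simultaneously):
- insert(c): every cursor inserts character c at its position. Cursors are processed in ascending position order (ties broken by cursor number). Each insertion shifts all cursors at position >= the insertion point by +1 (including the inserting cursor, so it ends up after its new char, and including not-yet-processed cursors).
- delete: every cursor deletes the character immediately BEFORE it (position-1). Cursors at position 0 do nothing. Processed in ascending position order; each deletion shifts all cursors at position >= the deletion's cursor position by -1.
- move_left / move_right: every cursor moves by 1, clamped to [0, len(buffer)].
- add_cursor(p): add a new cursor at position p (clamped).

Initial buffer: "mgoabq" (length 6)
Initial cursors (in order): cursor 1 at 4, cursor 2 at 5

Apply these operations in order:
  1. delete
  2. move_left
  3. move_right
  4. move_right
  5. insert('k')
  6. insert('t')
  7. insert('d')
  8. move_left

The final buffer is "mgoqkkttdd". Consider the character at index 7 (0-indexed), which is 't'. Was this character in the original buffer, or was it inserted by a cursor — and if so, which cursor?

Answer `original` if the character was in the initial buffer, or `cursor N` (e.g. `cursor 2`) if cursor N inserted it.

After op 1 (delete): buffer="mgoq" (len 4), cursors c1@3 c2@3, authorship ....
After op 2 (move_left): buffer="mgoq" (len 4), cursors c1@2 c2@2, authorship ....
After op 3 (move_right): buffer="mgoq" (len 4), cursors c1@3 c2@3, authorship ....
After op 4 (move_right): buffer="mgoq" (len 4), cursors c1@4 c2@4, authorship ....
After op 5 (insert('k')): buffer="mgoqkk" (len 6), cursors c1@6 c2@6, authorship ....12
After op 6 (insert('t')): buffer="mgoqkktt" (len 8), cursors c1@8 c2@8, authorship ....1212
After op 7 (insert('d')): buffer="mgoqkkttdd" (len 10), cursors c1@10 c2@10, authorship ....121212
After op 8 (move_left): buffer="mgoqkkttdd" (len 10), cursors c1@9 c2@9, authorship ....121212
Authorship (.=original, N=cursor N): . . . . 1 2 1 2 1 2
Index 7: author = 2

Answer: cursor 2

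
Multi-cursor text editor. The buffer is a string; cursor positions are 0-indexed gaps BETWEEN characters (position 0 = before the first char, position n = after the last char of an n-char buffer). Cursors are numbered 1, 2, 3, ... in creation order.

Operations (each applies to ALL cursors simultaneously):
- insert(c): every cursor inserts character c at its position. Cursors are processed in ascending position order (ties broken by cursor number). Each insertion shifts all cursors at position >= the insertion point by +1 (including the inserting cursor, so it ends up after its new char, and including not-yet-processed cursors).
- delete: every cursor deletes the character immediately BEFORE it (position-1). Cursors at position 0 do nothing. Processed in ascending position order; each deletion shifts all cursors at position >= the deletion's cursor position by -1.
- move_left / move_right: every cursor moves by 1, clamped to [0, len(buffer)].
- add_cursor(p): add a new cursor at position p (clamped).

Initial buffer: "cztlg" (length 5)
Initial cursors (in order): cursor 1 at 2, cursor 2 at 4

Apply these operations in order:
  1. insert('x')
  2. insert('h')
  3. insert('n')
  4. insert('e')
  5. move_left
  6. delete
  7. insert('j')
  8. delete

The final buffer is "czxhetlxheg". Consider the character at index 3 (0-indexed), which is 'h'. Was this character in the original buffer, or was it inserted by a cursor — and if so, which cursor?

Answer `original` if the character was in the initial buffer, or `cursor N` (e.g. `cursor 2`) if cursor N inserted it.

Answer: cursor 1

Derivation:
After op 1 (insert('x')): buffer="czxtlxg" (len 7), cursors c1@3 c2@6, authorship ..1..2.
After op 2 (insert('h')): buffer="czxhtlxhg" (len 9), cursors c1@4 c2@8, authorship ..11..22.
After op 3 (insert('n')): buffer="czxhntlxhng" (len 11), cursors c1@5 c2@10, authorship ..111..222.
After op 4 (insert('e')): buffer="czxhnetlxhneg" (len 13), cursors c1@6 c2@12, authorship ..1111..2222.
After op 5 (move_left): buffer="czxhnetlxhneg" (len 13), cursors c1@5 c2@11, authorship ..1111..2222.
After op 6 (delete): buffer="czxhetlxheg" (len 11), cursors c1@4 c2@9, authorship ..111..222.
After op 7 (insert('j')): buffer="czxhjetlxhjeg" (len 13), cursors c1@5 c2@11, authorship ..1111..2222.
After op 8 (delete): buffer="czxhetlxheg" (len 11), cursors c1@4 c2@9, authorship ..111..222.
Authorship (.=original, N=cursor N): . . 1 1 1 . . 2 2 2 .
Index 3: author = 1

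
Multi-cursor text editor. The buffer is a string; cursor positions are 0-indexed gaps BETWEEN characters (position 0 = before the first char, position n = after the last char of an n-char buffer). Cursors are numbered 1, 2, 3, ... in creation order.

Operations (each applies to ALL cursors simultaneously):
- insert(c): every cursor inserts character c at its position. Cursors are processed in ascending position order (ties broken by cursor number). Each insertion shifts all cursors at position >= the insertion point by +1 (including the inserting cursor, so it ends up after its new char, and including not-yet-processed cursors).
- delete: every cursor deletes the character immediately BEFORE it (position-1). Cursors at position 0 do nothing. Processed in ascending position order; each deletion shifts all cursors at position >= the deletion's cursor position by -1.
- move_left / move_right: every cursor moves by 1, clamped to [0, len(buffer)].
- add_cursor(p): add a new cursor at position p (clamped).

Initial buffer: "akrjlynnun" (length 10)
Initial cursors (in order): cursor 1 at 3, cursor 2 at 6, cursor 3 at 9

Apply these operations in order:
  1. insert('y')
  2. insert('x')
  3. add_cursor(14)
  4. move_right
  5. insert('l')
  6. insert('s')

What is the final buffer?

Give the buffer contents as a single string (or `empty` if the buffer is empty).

Answer: akryxjlslyyxnlsnuyxlsnls

Derivation:
After op 1 (insert('y')): buffer="akryjlyynnuyn" (len 13), cursors c1@4 c2@8 c3@12, authorship ...1...2...3.
After op 2 (insert('x')): buffer="akryxjlyyxnnuyxn" (len 16), cursors c1@5 c2@10 c3@15, authorship ...11...22...33.
After op 3 (add_cursor(14)): buffer="akryxjlyyxnnuyxn" (len 16), cursors c1@5 c2@10 c4@14 c3@15, authorship ...11...22...33.
After op 4 (move_right): buffer="akryxjlyyxnnuyxn" (len 16), cursors c1@6 c2@11 c4@15 c3@16, authorship ...11...22...33.
After op 5 (insert('l')): buffer="akryxjllyyxnlnuyxlnl" (len 20), cursors c1@7 c2@13 c4@18 c3@20, authorship ...11.1..22.2..334.3
After op 6 (insert('s')): buffer="akryxjlslyyxnlsnuyxlsnls" (len 24), cursors c1@8 c2@15 c4@21 c3@24, authorship ...11.11..22.22..3344.33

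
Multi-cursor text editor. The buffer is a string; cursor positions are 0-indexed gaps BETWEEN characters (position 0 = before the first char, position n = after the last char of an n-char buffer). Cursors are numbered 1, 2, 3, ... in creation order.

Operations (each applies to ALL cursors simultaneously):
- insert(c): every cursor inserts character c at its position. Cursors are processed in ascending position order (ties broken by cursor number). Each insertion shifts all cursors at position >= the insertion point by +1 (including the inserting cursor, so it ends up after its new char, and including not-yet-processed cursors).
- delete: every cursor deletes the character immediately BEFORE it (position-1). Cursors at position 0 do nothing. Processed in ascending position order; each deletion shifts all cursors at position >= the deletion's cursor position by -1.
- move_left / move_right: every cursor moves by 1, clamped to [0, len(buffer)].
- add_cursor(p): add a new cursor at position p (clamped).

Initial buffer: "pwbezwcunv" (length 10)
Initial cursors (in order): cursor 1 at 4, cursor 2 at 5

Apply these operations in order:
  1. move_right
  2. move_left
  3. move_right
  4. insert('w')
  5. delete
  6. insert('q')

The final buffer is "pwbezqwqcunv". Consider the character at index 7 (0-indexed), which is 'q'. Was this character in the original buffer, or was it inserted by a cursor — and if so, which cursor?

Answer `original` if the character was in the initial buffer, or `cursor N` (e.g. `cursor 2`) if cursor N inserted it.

After op 1 (move_right): buffer="pwbezwcunv" (len 10), cursors c1@5 c2@6, authorship ..........
After op 2 (move_left): buffer="pwbezwcunv" (len 10), cursors c1@4 c2@5, authorship ..........
After op 3 (move_right): buffer="pwbezwcunv" (len 10), cursors c1@5 c2@6, authorship ..........
After op 4 (insert('w')): buffer="pwbezwwwcunv" (len 12), cursors c1@6 c2@8, authorship .....1.2....
After op 5 (delete): buffer="pwbezwcunv" (len 10), cursors c1@5 c2@6, authorship ..........
After op 6 (insert('q')): buffer="pwbezqwqcunv" (len 12), cursors c1@6 c2@8, authorship .....1.2....
Authorship (.=original, N=cursor N): . . . . . 1 . 2 . . . .
Index 7: author = 2

Answer: cursor 2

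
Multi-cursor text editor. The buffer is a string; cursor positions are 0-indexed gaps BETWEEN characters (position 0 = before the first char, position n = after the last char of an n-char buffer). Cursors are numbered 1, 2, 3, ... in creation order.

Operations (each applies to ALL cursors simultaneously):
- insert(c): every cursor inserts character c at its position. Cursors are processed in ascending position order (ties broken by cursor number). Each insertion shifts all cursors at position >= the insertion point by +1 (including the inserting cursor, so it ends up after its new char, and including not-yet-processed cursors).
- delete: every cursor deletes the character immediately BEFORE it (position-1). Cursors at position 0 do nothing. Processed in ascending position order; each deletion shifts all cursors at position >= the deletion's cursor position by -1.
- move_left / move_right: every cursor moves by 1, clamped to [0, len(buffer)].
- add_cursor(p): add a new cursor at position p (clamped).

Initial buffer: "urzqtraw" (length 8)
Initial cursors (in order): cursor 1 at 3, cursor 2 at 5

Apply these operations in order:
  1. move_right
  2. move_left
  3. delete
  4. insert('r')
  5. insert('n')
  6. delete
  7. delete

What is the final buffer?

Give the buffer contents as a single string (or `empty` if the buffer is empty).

After op 1 (move_right): buffer="urzqtraw" (len 8), cursors c1@4 c2@6, authorship ........
After op 2 (move_left): buffer="urzqtraw" (len 8), cursors c1@3 c2@5, authorship ........
After op 3 (delete): buffer="urqraw" (len 6), cursors c1@2 c2@3, authorship ......
After op 4 (insert('r')): buffer="urrqrraw" (len 8), cursors c1@3 c2@5, authorship ..1.2...
After op 5 (insert('n')): buffer="urrnqrnraw" (len 10), cursors c1@4 c2@7, authorship ..11.22...
After op 6 (delete): buffer="urrqrraw" (len 8), cursors c1@3 c2@5, authorship ..1.2...
After op 7 (delete): buffer="urqraw" (len 6), cursors c1@2 c2@3, authorship ......

Answer: urqraw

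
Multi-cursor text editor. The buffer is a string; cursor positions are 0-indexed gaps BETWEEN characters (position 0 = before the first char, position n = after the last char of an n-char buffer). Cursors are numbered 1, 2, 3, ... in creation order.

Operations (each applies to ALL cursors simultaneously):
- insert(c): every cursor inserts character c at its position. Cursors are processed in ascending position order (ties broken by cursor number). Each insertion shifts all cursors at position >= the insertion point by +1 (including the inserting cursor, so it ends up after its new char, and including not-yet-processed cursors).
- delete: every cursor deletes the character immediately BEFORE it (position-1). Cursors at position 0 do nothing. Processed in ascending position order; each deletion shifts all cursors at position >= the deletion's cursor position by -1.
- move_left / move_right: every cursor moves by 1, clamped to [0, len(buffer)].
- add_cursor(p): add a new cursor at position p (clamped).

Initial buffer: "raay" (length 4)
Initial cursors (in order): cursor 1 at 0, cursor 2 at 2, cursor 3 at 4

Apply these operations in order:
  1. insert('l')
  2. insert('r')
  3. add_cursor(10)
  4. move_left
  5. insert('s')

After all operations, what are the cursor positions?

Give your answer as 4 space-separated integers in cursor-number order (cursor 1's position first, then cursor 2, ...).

After op 1 (insert('l')): buffer="lralayl" (len 7), cursors c1@1 c2@4 c3@7, authorship 1..2..3
After op 2 (insert('r')): buffer="lrralraylr" (len 10), cursors c1@2 c2@6 c3@10, authorship 11..22..33
After op 3 (add_cursor(10)): buffer="lrralraylr" (len 10), cursors c1@2 c2@6 c3@10 c4@10, authorship 11..22..33
After op 4 (move_left): buffer="lrralraylr" (len 10), cursors c1@1 c2@5 c3@9 c4@9, authorship 11..22..33
After op 5 (insert('s')): buffer="lsrralsraylssr" (len 14), cursors c1@2 c2@7 c3@13 c4@13, authorship 111..222..3343

Answer: 2 7 13 13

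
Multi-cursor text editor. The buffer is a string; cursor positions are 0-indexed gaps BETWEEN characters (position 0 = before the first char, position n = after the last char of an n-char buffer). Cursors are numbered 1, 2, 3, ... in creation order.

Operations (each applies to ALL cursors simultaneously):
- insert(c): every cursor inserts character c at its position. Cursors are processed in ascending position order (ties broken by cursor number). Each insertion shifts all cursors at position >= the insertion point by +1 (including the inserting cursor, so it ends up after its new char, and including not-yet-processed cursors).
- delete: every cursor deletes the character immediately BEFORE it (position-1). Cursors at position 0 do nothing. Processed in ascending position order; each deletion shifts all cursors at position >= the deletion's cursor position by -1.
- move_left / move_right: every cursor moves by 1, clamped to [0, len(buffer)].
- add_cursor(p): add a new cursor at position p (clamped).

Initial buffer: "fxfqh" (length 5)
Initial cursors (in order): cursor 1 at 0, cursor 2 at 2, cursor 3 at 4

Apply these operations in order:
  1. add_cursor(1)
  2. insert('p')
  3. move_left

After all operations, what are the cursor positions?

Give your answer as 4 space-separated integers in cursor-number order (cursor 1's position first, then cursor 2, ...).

After op 1 (add_cursor(1)): buffer="fxfqh" (len 5), cursors c1@0 c4@1 c2@2 c3@4, authorship .....
After op 2 (insert('p')): buffer="pfpxpfqph" (len 9), cursors c1@1 c4@3 c2@5 c3@8, authorship 1.4.2..3.
After op 3 (move_left): buffer="pfpxpfqph" (len 9), cursors c1@0 c4@2 c2@4 c3@7, authorship 1.4.2..3.

Answer: 0 4 7 2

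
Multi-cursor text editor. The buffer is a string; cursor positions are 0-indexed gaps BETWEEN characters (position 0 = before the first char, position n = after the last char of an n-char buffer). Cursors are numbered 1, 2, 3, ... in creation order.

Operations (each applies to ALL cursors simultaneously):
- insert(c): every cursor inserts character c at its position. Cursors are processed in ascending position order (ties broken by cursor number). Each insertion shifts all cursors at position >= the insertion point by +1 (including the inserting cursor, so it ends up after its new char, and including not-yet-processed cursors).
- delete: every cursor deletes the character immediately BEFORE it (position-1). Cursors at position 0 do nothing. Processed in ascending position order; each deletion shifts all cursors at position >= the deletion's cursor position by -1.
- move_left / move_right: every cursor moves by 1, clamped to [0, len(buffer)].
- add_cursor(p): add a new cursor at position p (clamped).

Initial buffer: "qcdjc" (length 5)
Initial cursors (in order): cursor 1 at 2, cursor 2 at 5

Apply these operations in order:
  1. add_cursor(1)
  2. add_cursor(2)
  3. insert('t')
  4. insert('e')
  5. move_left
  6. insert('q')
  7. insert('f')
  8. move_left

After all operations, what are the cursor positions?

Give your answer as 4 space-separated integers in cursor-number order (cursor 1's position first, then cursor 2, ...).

Answer: 12 19 3 12

Derivation:
After op 1 (add_cursor(1)): buffer="qcdjc" (len 5), cursors c3@1 c1@2 c2@5, authorship .....
After op 2 (add_cursor(2)): buffer="qcdjc" (len 5), cursors c3@1 c1@2 c4@2 c2@5, authorship .....
After op 3 (insert('t')): buffer="qtcttdjct" (len 9), cursors c3@2 c1@5 c4@5 c2@9, authorship .3.14...2
After op 4 (insert('e')): buffer="qtectteedjcte" (len 13), cursors c3@3 c1@8 c4@8 c2@13, authorship .33.1414...22
After op 5 (move_left): buffer="qtectteedjcte" (len 13), cursors c3@2 c1@7 c4@7 c2@12, authorship .33.1414...22
After op 6 (insert('q')): buffer="qtqectteqqedjctqe" (len 17), cursors c3@3 c1@10 c4@10 c2@16, authorship .333.141144...222
After op 7 (insert('f')): buffer="qtqfectteqqffedjctqfe" (len 21), cursors c3@4 c1@13 c4@13 c2@20, authorship .3333.14114144...2222
After op 8 (move_left): buffer="qtqfectteqqffedjctqfe" (len 21), cursors c3@3 c1@12 c4@12 c2@19, authorship .3333.14114144...2222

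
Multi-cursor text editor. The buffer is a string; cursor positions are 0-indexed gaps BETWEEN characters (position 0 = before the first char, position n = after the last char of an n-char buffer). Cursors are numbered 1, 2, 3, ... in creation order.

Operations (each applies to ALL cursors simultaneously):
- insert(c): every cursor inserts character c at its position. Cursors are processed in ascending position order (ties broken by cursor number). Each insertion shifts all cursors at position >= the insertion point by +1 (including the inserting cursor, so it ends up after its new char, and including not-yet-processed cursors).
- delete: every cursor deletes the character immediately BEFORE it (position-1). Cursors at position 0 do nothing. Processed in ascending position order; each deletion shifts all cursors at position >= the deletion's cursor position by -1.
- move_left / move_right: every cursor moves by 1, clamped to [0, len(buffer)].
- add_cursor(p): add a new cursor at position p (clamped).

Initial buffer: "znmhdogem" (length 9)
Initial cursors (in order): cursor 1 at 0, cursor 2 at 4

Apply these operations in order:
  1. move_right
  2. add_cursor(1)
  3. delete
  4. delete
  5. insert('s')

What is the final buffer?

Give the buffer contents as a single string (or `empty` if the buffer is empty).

After op 1 (move_right): buffer="znmhdogem" (len 9), cursors c1@1 c2@5, authorship .........
After op 2 (add_cursor(1)): buffer="znmhdogem" (len 9), cursors c1@1 c3@1 c2@5, authorship .........
After op 3 (delete): buffer="nmhogem" (len 7), cursors c1@0 c3@0 c2@3, authorship .......
After op 4 (delete): buffer="nmogem" (len 6), cursors c1@0 c3@0 c2@2, authorship ......
After op 5 (insert('s')): buffer="ssnmsogem" (len 9), cursors c1@2 c3@2 c2@5, authorship 13..2....

Answer: ssnmsogem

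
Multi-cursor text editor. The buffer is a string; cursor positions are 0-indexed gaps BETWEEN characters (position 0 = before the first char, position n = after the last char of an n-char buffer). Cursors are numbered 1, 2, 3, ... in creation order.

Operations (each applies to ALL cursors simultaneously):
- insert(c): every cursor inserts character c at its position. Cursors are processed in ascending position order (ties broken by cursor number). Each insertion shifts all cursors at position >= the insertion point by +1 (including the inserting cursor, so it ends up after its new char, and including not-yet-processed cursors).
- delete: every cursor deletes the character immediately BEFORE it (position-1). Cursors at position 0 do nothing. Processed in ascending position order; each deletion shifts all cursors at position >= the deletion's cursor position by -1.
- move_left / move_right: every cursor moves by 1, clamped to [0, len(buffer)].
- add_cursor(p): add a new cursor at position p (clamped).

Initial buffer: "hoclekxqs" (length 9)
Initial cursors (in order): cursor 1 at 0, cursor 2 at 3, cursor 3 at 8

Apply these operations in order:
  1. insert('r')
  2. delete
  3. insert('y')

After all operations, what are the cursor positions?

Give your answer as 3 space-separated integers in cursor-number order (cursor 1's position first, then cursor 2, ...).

After op 1 (insert('r')): buffer="rhocrlekxqrs" (len 12), cursors c1@1 c2@5 c3@11, authorship 1...2.....3.
After op 2 (delete): buffer="hoclekxqs" (len 9), cursors c1@0 c2@3 c3@8, authorship .........
After op 3 (insert('y')): buffer="yhocylekxqys" (len 12), cursors c1@1 c2@5 c3@11, authorship 1...2.....3.

Answer: 1 5 11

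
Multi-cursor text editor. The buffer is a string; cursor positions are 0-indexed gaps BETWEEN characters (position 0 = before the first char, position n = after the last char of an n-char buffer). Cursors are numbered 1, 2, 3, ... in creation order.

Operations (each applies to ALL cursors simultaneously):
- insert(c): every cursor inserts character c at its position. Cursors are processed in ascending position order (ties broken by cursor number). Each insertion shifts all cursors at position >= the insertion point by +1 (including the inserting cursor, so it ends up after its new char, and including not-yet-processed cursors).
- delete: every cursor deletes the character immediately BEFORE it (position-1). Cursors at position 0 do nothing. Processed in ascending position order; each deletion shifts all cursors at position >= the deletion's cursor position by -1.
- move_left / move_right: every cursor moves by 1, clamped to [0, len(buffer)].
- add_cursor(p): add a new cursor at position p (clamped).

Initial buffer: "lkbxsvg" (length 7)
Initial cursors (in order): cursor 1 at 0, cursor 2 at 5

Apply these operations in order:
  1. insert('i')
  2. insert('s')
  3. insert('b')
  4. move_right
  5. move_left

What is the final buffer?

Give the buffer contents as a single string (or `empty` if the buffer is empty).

After op 1 (insert('i')): buffer="ilkbxsivg" (len 9), cursors c1@1 c2@7, authorship 1.....2..
After op 2 (insert('s')): buffer="islkbxsisvg" (len 11), cursors c1@2 c2@9, authorship 11.....22..
After op 3 (insert('b')): buffer="isblkbxsisbvg" (len 13), cursors c1@3 c2@11, authorship 111.....222..
After op 4 (move_right): buffer="isblkbxsisbvg" (len 13), cursors c1@4 c2@12, authorship 111.....222..
After op 5 (move_left): buffer="isblkbxsisbvg" (len 13), cursors c1@3 c2@11, authorship 111.....222..

Answer: isblkbxsisbvg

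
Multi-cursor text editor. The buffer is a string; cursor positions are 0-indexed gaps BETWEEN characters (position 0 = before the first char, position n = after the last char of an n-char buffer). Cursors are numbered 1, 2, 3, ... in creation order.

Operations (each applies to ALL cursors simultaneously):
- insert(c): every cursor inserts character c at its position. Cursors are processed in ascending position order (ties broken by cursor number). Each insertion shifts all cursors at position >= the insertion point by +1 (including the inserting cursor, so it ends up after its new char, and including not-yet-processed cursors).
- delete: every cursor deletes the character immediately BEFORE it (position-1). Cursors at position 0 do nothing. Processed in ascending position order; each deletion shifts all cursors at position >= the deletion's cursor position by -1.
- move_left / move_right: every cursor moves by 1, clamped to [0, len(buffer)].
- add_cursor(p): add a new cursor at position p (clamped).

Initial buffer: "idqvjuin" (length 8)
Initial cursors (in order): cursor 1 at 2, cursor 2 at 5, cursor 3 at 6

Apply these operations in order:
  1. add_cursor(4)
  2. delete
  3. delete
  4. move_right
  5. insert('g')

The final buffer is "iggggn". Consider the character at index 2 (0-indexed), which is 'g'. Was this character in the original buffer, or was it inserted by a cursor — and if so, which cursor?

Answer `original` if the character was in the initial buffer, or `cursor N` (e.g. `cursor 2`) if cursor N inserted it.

After op 1 (add_cursor(4)): buffer="idqvjuin" (len 8), cursors c1@2 c4@4 c2@5 c3@6, authorship ........
After op 2 (delete): buffer="iqin" (len 4), cursors c1@1 c2@2 c3@2 c4@2, authorship ....
After op 3 (delete): buffer="in" (len 2), cursors c1@0 c2@0 c3@0 c4@0, authorship ..
After op 4 (move_right): buffer="in" (len 2), cursors c1@1 c2@1 c3@1 c4@1, authorship ..
After op 5 (insert('g')): buffer="iggggn" (len 6), cursors c1@5 c2@5 c3@5 c4@5, authorship .1234.
Authorship (.=original, N=cursor N): . 1 2 3 4 .
Index 2: author = 2

Answer: cursor 2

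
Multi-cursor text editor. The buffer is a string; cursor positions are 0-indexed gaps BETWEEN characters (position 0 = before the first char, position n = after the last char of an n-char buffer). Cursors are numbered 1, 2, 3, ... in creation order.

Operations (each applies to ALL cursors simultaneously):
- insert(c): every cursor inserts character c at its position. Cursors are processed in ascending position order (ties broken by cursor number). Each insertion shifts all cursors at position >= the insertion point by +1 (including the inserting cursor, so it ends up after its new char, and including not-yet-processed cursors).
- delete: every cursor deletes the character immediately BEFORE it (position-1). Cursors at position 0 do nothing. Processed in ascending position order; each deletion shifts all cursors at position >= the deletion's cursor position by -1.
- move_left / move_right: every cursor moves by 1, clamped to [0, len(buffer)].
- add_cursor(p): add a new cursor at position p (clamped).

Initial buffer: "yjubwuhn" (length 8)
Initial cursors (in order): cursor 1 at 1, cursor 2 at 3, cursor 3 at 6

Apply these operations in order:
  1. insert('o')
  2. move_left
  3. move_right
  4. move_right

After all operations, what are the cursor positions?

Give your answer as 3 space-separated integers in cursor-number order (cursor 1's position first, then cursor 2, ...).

Answer: 3 6 10

Derivation:
After op 1 (insert('o')): buffer="yojuobwuohn" (len 11), cursors c1@2 c2@5 c3@9, authorship .1..2...3..
After op 2 (move_left): buffer="yojuobwuohn" (len 11), cursors c1@1 c2@4 c3@8, authorship .1..2...3..
After op 3 (move_right): buffer="yojuobwuohn" (len 11), cursors c1@2 c2@5 c3@9, authorship .1..2...3..
After op 4 (move_right): buffer="yojuobwuohn" (len 11), cursors c1@3 c2@6 c3@10, authorship .1..2...3..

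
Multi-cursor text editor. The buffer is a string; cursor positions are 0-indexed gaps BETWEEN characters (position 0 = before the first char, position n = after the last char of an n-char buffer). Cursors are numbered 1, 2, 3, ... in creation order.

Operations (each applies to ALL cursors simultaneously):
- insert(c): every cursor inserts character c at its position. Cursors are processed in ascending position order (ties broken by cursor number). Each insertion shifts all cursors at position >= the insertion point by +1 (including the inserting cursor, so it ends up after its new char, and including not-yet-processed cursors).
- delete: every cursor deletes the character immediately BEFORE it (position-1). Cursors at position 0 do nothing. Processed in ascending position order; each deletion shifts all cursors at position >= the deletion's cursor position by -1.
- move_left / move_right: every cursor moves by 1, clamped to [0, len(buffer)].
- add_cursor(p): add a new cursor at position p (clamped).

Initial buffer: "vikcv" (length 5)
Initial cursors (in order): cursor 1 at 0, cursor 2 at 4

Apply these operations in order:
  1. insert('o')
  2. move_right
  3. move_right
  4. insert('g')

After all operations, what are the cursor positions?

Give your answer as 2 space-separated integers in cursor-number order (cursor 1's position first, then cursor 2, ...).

Answer: 4 9

Derivation:
After op 1 (insert('o')): buffer="ovikcov" (len 7), cursors c1@1 c2@6, authorship 1....2.
After op 2 (move_right): buffer="ovikcov" (len 7), cursors c1@2 c2@7, authorship 1....2.
After op 3 (move_right): buffer="ovikcov" (len 7), cursors c1@3 c2@7, authorship 1....2.
After op 4 (insert('g')): buffer="ovigkcovg" (len 9), cursors c1@4 c2@9, authorship 1..1..2.2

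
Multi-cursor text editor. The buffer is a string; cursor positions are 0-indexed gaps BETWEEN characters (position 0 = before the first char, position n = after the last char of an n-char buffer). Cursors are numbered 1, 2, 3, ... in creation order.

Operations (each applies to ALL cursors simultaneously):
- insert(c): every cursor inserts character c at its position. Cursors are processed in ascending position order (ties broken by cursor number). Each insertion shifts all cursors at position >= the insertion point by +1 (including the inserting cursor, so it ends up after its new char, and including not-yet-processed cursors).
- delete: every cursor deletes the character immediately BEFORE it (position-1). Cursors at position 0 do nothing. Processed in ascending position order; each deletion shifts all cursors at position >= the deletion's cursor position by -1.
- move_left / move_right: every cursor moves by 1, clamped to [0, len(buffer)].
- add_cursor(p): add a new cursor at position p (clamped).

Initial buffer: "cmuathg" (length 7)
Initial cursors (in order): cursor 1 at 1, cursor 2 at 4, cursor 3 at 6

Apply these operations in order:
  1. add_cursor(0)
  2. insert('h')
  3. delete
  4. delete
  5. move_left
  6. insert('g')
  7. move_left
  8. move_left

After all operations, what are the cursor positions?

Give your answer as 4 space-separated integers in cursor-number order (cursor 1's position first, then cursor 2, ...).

After op 1 (add_cursor(0)): buffer="cmuathg" (len 7), cursors c4@0 c1@1 c2@4 c3@6, authorship .......
After op 2 (insert('h')): buffer="hchmuahthhg" (len 11), cursors c4@1 c1@3 c2@7 c3@10, authorship 4.1...2..3.
After op 3 (delete): buffer="cmuathg" (len 7), cursors c4@0 c1@1 c2@4 c3@6, authorship .......
After op 4 (delete): buffer="mutg" (len 4), cursors c1@0 c4@0 c2@2 c3@3, authorship ....
After op 5 (move_left): buffer="mutg" (len 4), cursors c1@0 c4@0 c2@1 c3@2, authorship ....
After op 6 (insert('g')): buffer="ggmgugtg" (len 8), cursors c1@2 c4@2 c2@4 c3@6, authorship 14.2.3..
After op 7 (move_left): buffer="ggmgugtg" (len 8), cursors c1@1 c4@1 c2@3 c3@5, authorship 14.2.3..
After op 8 (move_left): buffer="ggmgugtg" (len 8), cursors c1@0 c4@0 c2@2 c3@4, authorship 14.2.3..

Answer: 0 2 4 0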